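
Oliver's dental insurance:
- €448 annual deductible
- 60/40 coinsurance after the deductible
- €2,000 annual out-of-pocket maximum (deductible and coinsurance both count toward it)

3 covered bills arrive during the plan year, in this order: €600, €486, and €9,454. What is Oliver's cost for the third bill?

€1,296.80

Claim 1 (€600): deductible takes €448, €152 remains; patient's 40% is €60.80. Patient owes €508.80 (running OOP €508.80).
Claim 2 (€486): deductible met; 40% of €486 = €194.40. Cost to patient: €194.40. OOP to date €703.20.
Claim 3 (€9,454): deductible met; 40% of €9,454 = €3,781.60. OOP would hit €4,484.80 > €2,000, so the cap limits the patient to €2,000 − €703.20 = €1,296.80.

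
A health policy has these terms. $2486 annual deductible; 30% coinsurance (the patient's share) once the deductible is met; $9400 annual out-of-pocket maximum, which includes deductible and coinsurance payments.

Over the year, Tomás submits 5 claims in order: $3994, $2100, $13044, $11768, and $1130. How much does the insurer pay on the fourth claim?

#1 ($3994): deductible takes $2486, $1508 remains; coinsurance $1508 × 30% = $452.40. Patient pays $2938.40; OOP now $2938.40. Insurer: $3994 − $2938.40 = $1055.60.
#2 ($2100): 30% coinsurance on $2100 = $630. Cost to patient: $630. OOP to date $3568.40. Plan pays $2100 − $630 = $1470.
#3 ($13044): deductible already satisfied, so patient's share is 30% × $13044 = $3913.20. Patient owes $3913.20 (running OOP $7481.60). Plan pays $13044 − $3913.20 = $9130.80.
#4 ($11768): deductible already satisfied, so patient's share is 30% × $11768 = $3530.40. OOP would hit $11012 > $9400, so the cap limits the patient to $9400 − $7481.60 = $1918.40. Plan pays $11768 − $1918.40 = $9849.60.

$9849.60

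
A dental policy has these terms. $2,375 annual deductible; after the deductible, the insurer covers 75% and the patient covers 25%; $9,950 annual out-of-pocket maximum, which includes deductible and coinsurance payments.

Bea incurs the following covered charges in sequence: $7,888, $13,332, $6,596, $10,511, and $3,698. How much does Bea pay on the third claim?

Claim 1 ($7,888): $2,375 finishes the deductible; $5,513 goes to coinsurance; patient's 25% is $1,378.25. Cost to patient: $3,753.25. OOP to date $3,753.25.
Claim 2 ($13,332): 25% coinsurance on $13,332 = $3,333. Cost to patient: $3,333. OOP to date $7,086.25.
Claim 3 ($6,596): 25% coinsurance on $6,596 = $1,649. Patient owes $1,649 (running OOP $8,735.25).

$1,649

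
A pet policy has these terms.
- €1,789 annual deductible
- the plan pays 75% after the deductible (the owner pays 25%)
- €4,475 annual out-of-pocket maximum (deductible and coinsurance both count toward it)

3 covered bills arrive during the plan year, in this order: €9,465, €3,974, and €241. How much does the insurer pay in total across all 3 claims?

#1 (€9,465): €1,789 to deductible, leaving €7,676; coinsurance €7,676 × 25% = €1,919. Cost to owner: €3,708. OOP to date €3,708. Plan pays €9,465 − €3,708 = €5,757.
#2 (€3,974): deductible already satisfied, so owner's share is 25% × €3,974 = €993.50. OOP would hit €4,701.50 > €4,475, so the cap limits the owner to €4,475 − €3,708 = €767. Plan pays €3,974 − €767 = €3,207.
#3 (€241): deductible already satisfied, so owner's share is 25% × €241 = €60.25. Adding that to €4,475 gives €4,535.25, past the €4,475 cap; owner pays only €4,475 − €4,475 = €0. Insurer: €241 − €0 = €241.
Insurer total: €5,757 + €3,207 + €241 = €9,205.

€9,205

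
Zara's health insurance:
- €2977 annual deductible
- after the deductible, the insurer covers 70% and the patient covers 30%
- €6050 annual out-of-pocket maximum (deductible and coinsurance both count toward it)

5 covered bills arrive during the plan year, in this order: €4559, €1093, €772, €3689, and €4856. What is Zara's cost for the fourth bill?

Bill 1, €4559: deductible takes €2977, €1582 remains; 30% of €1582 = €474.60. Cost to patient: €3451.60. OOP to date €3451.60.
Bill 2, €1093: 30% coinsurance on €1093 = €327.90. Patient pays €327.90; OOP now €3779.50.
Bill 3, €772: deductible already satisfied, so patient's share is 30% × €772 = €231.60. Cost to patient: €231.60. OOP to date €4011.10.
Bill 4, €3689: 30% coinsurance on €3689 = €1106.70. Cost to patient: €1106.70. OOP to date €5117.80.

€1106.70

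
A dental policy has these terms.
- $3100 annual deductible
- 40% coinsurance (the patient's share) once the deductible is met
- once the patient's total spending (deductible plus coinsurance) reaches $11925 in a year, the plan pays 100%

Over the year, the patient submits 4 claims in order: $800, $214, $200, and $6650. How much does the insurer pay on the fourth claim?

Claim 1 — $800: entire amount goes to the deductible. Patient pays $800; OOP now $800. Plan pays $800 − $800 = $0.
Claim 2 — $214: entire amount goes to the deductible. Patient owes $214 (running OOP $1014). Plan pays $214 − $214 = $0.
Claim 3 — $200: all of it applies to the deductible. Patient owes $200 (running OOP $1214). Insurer: $200 − $200 = $0.
Claim 4 — $6650: $1886 finishes the deductible; $4764 goes to coinsurance; patient's 40% is $1905.60. Cost to patient: $3791.60. OOP to date $5005.60. Insurer: $6650 − $3791.60 = $2858.40.

$2858.40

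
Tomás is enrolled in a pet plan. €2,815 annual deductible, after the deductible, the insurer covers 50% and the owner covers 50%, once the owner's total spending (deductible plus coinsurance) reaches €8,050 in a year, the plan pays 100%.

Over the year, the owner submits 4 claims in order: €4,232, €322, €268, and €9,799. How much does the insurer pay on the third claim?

€134

Claim 1 (€4,232): deductible takes €2,815, €1,417 remains; coinsurance €1,417 × 50% = €708.50. Owner owes €3,523.50 (running OOP €3,523.50). Insurer: €4,232 − €3,523.50 = €708.50.
Claim 2 (€322): deductible already satisfied, so owner's share is 50% × €322 = €161. Cost to owner: €161. OOP to date €3,684.50. Plan pays €322 − €161 = €161.
Claim 3 (€268): 50% coinsurance on €268 = €134. Owner pays €134; OOP now €3,818.50. Plan pays €268 − €134 = €134.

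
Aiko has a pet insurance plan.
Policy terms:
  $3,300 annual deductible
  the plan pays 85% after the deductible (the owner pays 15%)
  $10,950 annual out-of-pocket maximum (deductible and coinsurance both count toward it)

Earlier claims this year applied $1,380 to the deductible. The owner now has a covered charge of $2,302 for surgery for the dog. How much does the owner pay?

Deductible still to meet: $3,300 − $1,380 = $1,920.
The remaining $382 (= $2,302 − $1,920) moves to coinsurance.
Coinsurance: $382 × 15% = $57.30.
That puts the owner's cost at $1,920 + $57.30 = $1,977.30 before any cap.
Cumulative spending $1,380 + $1,977.30 = $3,357.30 stays under the $10,950 maximum.

$1,977.30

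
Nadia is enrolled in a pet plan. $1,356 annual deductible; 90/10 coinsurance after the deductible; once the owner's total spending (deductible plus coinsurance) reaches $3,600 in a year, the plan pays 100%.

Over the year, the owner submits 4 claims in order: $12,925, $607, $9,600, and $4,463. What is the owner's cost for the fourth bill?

#1 ($12,925): $1,356 to deductible, leaving $11,569; owner's 10% is $1,156.90. Cost to owner: $2,512.90. OOP to date $2,512.90.
#2 ($607): deductible already satisfied, so owner's share is 10% × $607 = $60.70. Owner owes $60.70 (running OOP $2,573.60).
#3 ($9,600): 10% coinsurance on $9,600 = $960. Cost to owner: $960. OOP to date $3,533.60.
#4 ($4,463): deductible met; 10% of $4,463 = $446.30. OOP would hit $3,979.90 > $3,600, so the cap limits the owner to $3,600 − $3,533.60 = $66.40.

$66.40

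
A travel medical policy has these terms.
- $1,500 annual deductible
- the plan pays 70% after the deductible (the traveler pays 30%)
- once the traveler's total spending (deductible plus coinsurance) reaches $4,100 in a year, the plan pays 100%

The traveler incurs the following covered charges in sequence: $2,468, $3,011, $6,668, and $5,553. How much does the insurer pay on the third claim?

Bill 1, $2,468: $1,500 finishes the deductible; $968 goes to coinsurance; coinsurance $968 × 30% = $290.40. Cost to traveler: $1,790.40. OOP to date $1,790.40. Insurer: $2,468 − $1,790.40 = $677.60.
Bill 2, $3,011: deductible met; 30% of $3,011 = $903.30. Cost to traveler: $903.30. OOP to date $2,693.70. Insurer: $3,011 − $903.30 = $2,107.70.
Bill 3, $6,668: deductible met; 30% of $6,668 = $2,000.40. Adding that to $2,693.70 gives $4,694.10, past the $4,100 cap; traveler pays only $4,100 − $2,693.70 = $1,406.30. Insurer: $6,668 − $1,406.30 = $5,261.70.

$5,261.70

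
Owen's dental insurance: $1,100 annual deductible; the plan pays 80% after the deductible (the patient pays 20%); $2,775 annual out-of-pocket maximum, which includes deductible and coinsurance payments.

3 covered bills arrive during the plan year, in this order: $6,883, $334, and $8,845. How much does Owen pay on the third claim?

Bill 1, $6,883: $1,100 to deductible, leaving $5,783; 20% of $5,783 = $1,156.60. Patient owes $2,256.60 (running OOP $2,256.60).
Bill 2, $334: 20% coinsurance on $334 = $66.80. Patient pays $66.80; OOP now $2,323.40.
Bill 3, $8,845: deductible met; 20% of $8,845 = $1,769. Adding that to $2,323.40 gives $4,092.40, past the $2,775 cap; patient pays only $2,775 − $2,323.40 = $451.60.

$451.60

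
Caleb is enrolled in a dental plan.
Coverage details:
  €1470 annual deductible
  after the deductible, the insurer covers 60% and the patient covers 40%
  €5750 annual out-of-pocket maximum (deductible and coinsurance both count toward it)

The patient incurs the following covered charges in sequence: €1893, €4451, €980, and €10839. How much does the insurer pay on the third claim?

€588

Claim 1 — €1893: €1470 to deductible, leaving €423; 40% of €423 = €169.20. Cost to patient: €1639.20. OOP to date €1639.20. Insurer: €1893 − €1639.20 = €253.80.
Claim 2 — €4451: deductible met; 40% of €4451 = €1780.40. Patient pays €1780.40; OOP now €3419.60. Plan pays €4451 − €1780.40 = €2670.60.
Claim 3 — €980: deductible met; 40% of €980 = €392. Patient owes €392 (running OOP €3811.60). Plan pays €980 − €392 = €588.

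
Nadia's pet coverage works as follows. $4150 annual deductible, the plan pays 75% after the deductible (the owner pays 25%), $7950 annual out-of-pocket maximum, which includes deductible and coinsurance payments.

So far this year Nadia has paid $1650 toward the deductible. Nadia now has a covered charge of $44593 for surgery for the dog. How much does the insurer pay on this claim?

$38293

$1650 of the $4150 deductible is already met, leaving $2500.
That leaves $44593 − $2500 = $42093 for coinsurance.
Owner's 25% share of $42093 is $10523.25.
Owner responsibility before any cap: $2500 + $10523.25 = $13023.25.
Year-to-date out-of-pocket would reach $1650 + $13023.25 = $14673.25, above the $7950 maximum, so the owner pays only $7950 − $1650 = $6300.
The insurer covers the remainder: $44593 − $6300 = $38293.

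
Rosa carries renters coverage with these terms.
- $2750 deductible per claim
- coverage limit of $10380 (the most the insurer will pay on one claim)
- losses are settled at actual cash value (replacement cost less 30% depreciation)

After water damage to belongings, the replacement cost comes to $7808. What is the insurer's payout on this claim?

At 30% depreciation, ACV = $7808 − $2342.40 = $5465.60.
After the deductible, $5465.60 − $2750 = $2715.60 remains.
$2715.60 is within the $10380 limit, so the insurer pays $2715.60.

$2715.60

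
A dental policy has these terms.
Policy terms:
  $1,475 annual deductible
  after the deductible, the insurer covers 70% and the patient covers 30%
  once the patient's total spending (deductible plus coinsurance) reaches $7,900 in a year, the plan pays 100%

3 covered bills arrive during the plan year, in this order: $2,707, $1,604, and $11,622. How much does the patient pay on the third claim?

$3,486.60

#1 ($2,707): deductible takes $1,475, $1,232 remains; 30% of $1,232 = $369.60. Patient pays $1,844.60; OOP now $1,844.60.
#2 ($1,604): 30% coinsurance on $1,604 = $481.20. Patient pays $481.20; OOP now $2,325.80.
#3 ($11,622): deductible met; 30% of $11,622 = $3,486.60. Cost to patient: $3,486.60. OOP to date $5,812.40.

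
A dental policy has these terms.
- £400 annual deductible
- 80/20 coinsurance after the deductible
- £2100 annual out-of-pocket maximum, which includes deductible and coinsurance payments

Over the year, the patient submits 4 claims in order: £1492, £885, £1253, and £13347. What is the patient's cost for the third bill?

#1 (£1492): £400 to deductible, leaving £1092; patient's 20% is £218.40. Patient owes £618.40 (running OOP £618.40).
#2 (£885): deductible already satisfied, so patient's share is 20% × £885 = £177. Patient pays £177; OOP now £795.40.
#3 (£1253): deductible already satisfied, so patient's share is 20% × £1253 = £250.60. Cost to patient: £250.60. OOP to date £1046.

£250.60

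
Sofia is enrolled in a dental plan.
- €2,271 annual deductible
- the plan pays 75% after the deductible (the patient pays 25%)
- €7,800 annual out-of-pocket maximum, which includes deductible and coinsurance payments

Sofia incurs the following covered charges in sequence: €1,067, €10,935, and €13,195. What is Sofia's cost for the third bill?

€3,096.25

Claim 1 (€1,067): entire amount goes to the deductible. Patient owes €1,067 (running OOP €1,067).
Claim 2 (€10,935): €1,204 finishes the deductible; €9,731 goes to coinsurance; 25% of €9,731 = €2,432.75. Patient owes €3,636.75 (running OOP €4,703.75).
Claim 3 (€13,195): deductible met; 25% of €13,195 = €3,298.75. OOP would hit €8,002.50 > €7,800, so the cap limits the patient to €7,800 − €4,703.75 = €3,096.25.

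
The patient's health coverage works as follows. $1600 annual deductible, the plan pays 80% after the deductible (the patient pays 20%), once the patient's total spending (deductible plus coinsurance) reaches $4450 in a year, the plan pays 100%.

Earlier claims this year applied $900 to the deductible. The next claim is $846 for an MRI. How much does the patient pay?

$729.20

Remaining deductible: $1600 − $900 = $700.
That leaves $846 − $700 = $146 for coinsurance.
20% of $146 = $29.20 falls to the patient.
That puts the patient's cost at $700 + $29.20 = $729.20 before any cap.
Total out-of-pocket so far would be $900 + $729.20 = $1629.20, below the $4450 cap — no reduction.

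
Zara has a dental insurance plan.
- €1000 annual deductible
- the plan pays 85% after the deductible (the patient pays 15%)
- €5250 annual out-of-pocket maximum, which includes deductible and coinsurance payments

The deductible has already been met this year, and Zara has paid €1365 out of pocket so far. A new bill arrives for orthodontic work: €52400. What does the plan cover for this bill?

€48515

The deductible is already satisfied, so the full bill goes to coinsurance.
Coinsurance: €52400 × 15% = €7860.
That would bring total out-of-pocket to €9225, past the €5250 cap. The patient is capped at €5250 − €1365 = €3885 on this claim.
Insurer pays the balance: €52400 − €3885 = €48515.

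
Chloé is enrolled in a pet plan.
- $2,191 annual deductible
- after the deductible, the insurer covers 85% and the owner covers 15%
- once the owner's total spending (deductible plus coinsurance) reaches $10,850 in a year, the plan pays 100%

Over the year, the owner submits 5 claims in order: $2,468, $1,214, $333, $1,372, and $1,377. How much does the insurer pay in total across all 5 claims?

$3,887.05

Claim 1 ($2,468): $2,191 to deductible, leaving $277; owner's 15% is $41.55. Cost to owner: $2,232.55. OOP to date $2,232.55. Plan pays $2,468 − $2,232.55 = $235.45.
Claim 2 ($1,214): deductible met; 15% of $1,214 = $182.10. Cost to owner: $182.10. OOP to date $2,414.65. Insurer: $1,214 − $182.10 = $1,031.90.
Claim 3 ($333): deductible met; 15% of $333 = $49.95. Owner pays $49.95; OOP now $2,464.60. Insurer: $333 − $49.95 = $283.05.
Claim 4 ($1,372): 15% coinsurance on $1,372 = $205.80. Owner owes $205.80 (running OOP $2,670.40). Insurer: $1,372 − $205.80 = $1,166.20.
Claim 5 ($1,377): deductible met; 15% of $1,377 = $206.55. Cost to owner: $206.55. OOP to date $2,876.95. Insurer: $1,377 − $206.55 = $1,170.45.
Insurer total: $235.45 + $1,031.90 + $283.05 + $1,166.20 + $1,170.45 = $3,887.05.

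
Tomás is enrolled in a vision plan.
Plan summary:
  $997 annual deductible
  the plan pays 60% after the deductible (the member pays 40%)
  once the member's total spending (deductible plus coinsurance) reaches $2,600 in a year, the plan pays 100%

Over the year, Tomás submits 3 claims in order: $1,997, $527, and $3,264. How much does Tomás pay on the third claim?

$992.20

#1 ($1,997): $997 finishes the deductible; $1,000 goes to coinsurance; 40% of $1,000 = $400. Member pays $1,397; OOP now $1,397.
#2 ($527): deductible already satisfied, so member's share is 40% × $527 = $210.80. Cost to member: $210.80. OOP to date $1,607.80.
#3 ($3,264): deductible already satisfied, so member's share is 40% × $3,264 = $1,305.60. OOP would hit $2,913.40 > $2,600, so the cap limits the member to $2,600 − $1,607.80 = $992.20.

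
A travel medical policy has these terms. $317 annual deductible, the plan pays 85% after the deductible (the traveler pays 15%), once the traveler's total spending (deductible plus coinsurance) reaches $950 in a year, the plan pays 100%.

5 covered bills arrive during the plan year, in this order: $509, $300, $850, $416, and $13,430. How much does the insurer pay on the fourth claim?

Claim 1 ($509): $317 finishes the deductible; $192 goes to coinsurance; 15% of $192 = $28.80. Traveler pays $345.80; OOP now $345.80. Plan pays $509 − $345.80 = $163.20.
Claim 2 ($300): 15% coinsurance on $300 = $45. Cost to traveler: $45. OOP to date $390.80. Plan pays $300 − $45 = $255.
Claim 3 ($850): 15% coinsurance on $850 = $127.50. Traveler owes $127.50 (running OOP $518.30). Insurer: $850 − $127.50 = $722.50.
Claim 4 ($416): 15% coinsurance on $416 = $62.40. Traveler pays $62.40; OOP now $580.70. Plan pays $416 − $62.40 = $353.60.

$353.60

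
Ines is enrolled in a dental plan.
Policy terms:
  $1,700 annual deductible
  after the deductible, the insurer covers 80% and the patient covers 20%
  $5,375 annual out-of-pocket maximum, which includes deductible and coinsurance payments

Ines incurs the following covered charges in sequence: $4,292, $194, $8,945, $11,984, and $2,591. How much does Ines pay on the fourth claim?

$1,328.80

#1 ($4,292): $1,700 to deductible, leaving $2,592; patient's 20% is $518.40. Patient owes $2,218.40 (running OOP $2,218.40).
#2 ($194): deductible already satisfied, so patient's share is 20% × $194 = $38.80. Cost to patient: $38.80. OOP to date $2,257.20.
#3 ($8,945): 20% coinsurance on $8,945 = $1,789. Patient pays $1,789; OOP now $4,046.20.
#4 ($11,984): deductible met; 20% of $11,984 = $2,396.80. OOP would hit $6,443 > $5,375, so the cap limits the patient to $5,375 − $4,046.20 = $1,328.80.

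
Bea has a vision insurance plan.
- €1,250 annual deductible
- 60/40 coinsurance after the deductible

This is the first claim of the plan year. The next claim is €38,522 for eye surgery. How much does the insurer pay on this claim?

€22,363.20

Deductible not yet touched, so the first €1,250 of the bill goes to the deductible.
That leaves €38,522 − €1,250 = €37,272 for coinsurance.
40% of €37,272 = €14,908.80 falls to the member.
Member responsibility: €1,250 + €14,908.80 = €16,158.80.
The plan picks up €38,522 − €16,158.80 = €22,363.20.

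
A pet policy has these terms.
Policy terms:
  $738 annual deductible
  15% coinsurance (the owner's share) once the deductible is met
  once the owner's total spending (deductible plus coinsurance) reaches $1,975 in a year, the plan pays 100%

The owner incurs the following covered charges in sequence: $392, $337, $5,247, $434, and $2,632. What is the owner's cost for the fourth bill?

#1 ($392): entire amount goes to the deductible. Cost to owner: $392. OOP to date $392.
#2 ($337): entire amount goes to the deductible. Owner owes $337 (running OOP $729).
#3 ($5,247): $9 to deductible, leaving $5,238; 15% of $5,238 = $785.70. Owner owes $794.70 (running OOP $1,523.70).
#4 ($434): deductible already satisfied, so owner's share is 15% × $434 = $65.10. Owner pays $65.10; OOP now $1,588.80.

$65.10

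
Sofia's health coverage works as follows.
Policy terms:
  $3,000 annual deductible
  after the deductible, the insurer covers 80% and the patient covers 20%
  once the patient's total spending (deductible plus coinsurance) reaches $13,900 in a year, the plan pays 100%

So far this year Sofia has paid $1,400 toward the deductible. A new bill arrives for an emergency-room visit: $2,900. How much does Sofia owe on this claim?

$1,860

Remaining deductible: $3,000 − $1,400 = $1,600.
The remaining $1,300 (= $2,900 − $1,600) moves to coinsurance.
Patient's 20% share of $1,300 is $260.
That puts the patient's cost at $1,600 + $260 = $1,860 before any cap.
Total out-of-pocket so far would be $1,400 + $1,860 = $3,260, below the $13,900 cap — no reduction.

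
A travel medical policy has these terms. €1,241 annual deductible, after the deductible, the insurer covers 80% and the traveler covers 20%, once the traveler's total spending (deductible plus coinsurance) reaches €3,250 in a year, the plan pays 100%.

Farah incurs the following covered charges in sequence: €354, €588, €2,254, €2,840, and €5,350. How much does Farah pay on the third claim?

€690

Claim 1 (€354): entire amount goes to the deductible. Traveler pays €354; OOP now €354.
Claim 2 (€588): all of it applies to the deductible. Traveler owes €588 (running OOP €942).
Claim 3 (€2,254): €299 to deductible, leaving €1,955; traveler's 20% is €391. Cost to traveler: €690. OOP to date €1,632.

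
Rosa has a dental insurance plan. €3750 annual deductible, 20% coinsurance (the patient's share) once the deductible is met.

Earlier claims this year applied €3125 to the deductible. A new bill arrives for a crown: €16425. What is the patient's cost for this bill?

Deductible still to meet: €3750 − €3125 = €625.
After the €625 deductible portion, €16425 − €625 = €15800 is subject to coinsurance.
20% of €15800 = €3160 falls to the patient.
So the patient owes €625 + €3160 = €3785.

€3785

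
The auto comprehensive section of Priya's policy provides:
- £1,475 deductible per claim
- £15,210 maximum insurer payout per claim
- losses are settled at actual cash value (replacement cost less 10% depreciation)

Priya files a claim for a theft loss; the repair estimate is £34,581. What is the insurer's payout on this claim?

£15,210

Actual cash value after 10% depreciation: £34,581 × 90% = £31,122.90.
Subtract the deductible: £31,122.90 − £1,475 = £29,647.90.
The £15,210 per-incident cap binds; insurer pays £15,210.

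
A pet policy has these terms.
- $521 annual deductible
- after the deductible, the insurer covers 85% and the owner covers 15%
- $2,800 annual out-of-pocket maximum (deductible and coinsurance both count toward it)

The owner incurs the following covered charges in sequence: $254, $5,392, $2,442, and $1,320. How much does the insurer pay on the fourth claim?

#1 ($254): all of it applies to the deductible. Owner pays $254; OOP now $254. Insurer: $254 − $254 = $0.
#2 ($5,392): $267 to deductible, leaving $5,125; coinsurance $5,125 × 15% = $768.75. Cost to owner: $1,035.75. OOP to date $1,289.75. Insurer: $5,392 − $1,035.75 = $4,356.25.
#3 ($2,442): deductible met; 15% of $2,442 = $366.30. Cost to owner: $366.30. OOP to date $1,656.05. Plan pays $2,442 − $366.30 = $2,075.70.
#4 ($1,320): deductible already satisfied, so owner's share is 15% × $1,320 = $198. Owner pays $198; OOP now $1,854.05. Insurer: $1,320 − $198 = $1,122.

$1,122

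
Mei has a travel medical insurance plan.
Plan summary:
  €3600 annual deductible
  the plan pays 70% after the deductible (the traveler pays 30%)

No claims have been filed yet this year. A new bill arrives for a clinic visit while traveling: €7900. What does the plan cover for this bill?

€3010

The full €3600 deductible is still open; €3600 of this bill applies to it.
The remaining €4300 (= €7900 − €3600) moves to coinsurance.
30% of €4300 = €1290 falls to the traveler.
Traveler responsibility: €3600 + €1290 = €4890.
The plan picks up €7900 − €4890 = €3010.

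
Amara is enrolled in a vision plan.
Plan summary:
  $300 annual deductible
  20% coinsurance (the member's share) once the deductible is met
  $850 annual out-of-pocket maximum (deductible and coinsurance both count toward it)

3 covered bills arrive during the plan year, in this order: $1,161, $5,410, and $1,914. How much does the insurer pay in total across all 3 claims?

Claim 1 ($1,161): $300 to deductible, leaving $861; coinsurance $861 × 20% = $172.20. Cost to member: $472.20. OOP to date $472.20. Insurer: $1,161 − $472.20 = $688.80.
Claim 2 ($5,410): deductible already satisfied, so member's share is 20% × $5,410 = $1,082. That would push OOP to $1,554.20, over the $850 cap, so member pays $850 − $472.20 = $377.80. Insurer: $5,410 − $377.80 = $5,032.20.
Claim 3 ($1,914): deductible already satisfied, so member's share is 20% × $1,914 = $382.80. That would push OOP to $1,232.80, over the $850 cap, so member pays $850 − $850 = $0. Plan pays $1,914 − $0 = $1,914.
Insurer total = bills − member's total = $8,485 − $850 = $7,635.

$7,635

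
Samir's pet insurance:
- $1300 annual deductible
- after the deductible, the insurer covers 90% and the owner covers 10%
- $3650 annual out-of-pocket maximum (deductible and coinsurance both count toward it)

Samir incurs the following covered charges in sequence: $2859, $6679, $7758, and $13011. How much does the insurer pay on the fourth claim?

$12260.60

Claim 1 ($2859): $1300 finishes the deductible; $1559 goes to coinsurance; owner's 10% is $155.90. Cost to owner: $1455.90. OOP to date $1455.90. Insurer: $2859 − $1455.90 = $1403.10.
Claim 2 ($6679): deductible already satisfied, so owner's share is 10% × $6679 = $667.90. Owner pays $667.90; OOP now $2123.80. Plan pays $6679 − $667.90 = $6011.10.
Claim 3 ($7758): deductible already satisfied, so owner's share is 10% × $7758 = $775.80. Owner pays $775.80; OOP now $2899.60. Insurer: $7758 − $775.80 = $6982.20.
Claim 4 ($13011): 10% coinsurance on $13011 = $1301.10. OOP would hit $4200.70 > $3650, so the cap limits the owner to $3650 − $2899.60 = $750.40. Insurer: $13011 − $750.40 = $12260.60.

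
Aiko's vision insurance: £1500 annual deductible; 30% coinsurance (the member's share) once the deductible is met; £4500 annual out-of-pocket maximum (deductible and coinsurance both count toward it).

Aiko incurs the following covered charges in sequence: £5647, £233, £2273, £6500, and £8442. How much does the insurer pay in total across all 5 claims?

£18595

Claim 1 — £5647: £1500 to deductible, leaving £4147; 30% of £4147 = £1244.10. Cost to member: £2744.10. OOP to date £2744.10. Insurer: £5647 − £2744.10 = £2902.90.
Claim 2 — £233: deductible met; 30% of £233 = £69.90. Member owes £69.90 (running OOP £2814). Plan pays £233 − £69.90 = £163.10.
Claim 3 — £2273: deductible already satisfied, so member's share is 30% × £2273 = £681.90. Cost to member: £681.90. OOP to date £3495.90. Plan pays £2273 − £681.90 = £1591.10.
Claim 4 — £6500: deductible met; 30% of £6500 = £1950. That would push OOP to £5445.90, over the £4500 cap, so member pays £4500 − £3495.90 = £1004.10. Insurer: £6500 − £1004.10 = £5495.90.
Claim 5 — £8442: deductible met; 30% of £8442 = £2532.60. Adding that to £4500 gives £7032.60, past the £4500 cap; member pays only £4500 − £4500 = £0. Plan pays £8442 − £0 = £8442.
Insurer total = bills − member's total = £23095 − £4500 = £18595.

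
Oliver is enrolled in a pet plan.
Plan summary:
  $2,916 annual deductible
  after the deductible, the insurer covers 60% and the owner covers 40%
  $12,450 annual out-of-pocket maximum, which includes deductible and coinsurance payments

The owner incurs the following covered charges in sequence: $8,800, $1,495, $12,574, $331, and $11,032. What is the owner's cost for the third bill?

Claim 1 ($8,800): $2,916 finishes the deductible; $5,884 goes to coinsurance; 40% of $5,884 = $2,353.60. Owner owes $5,269.60 (running OOP $5,269.60).
Claim 2 ($1,495): 40% coinsurance on $1,495 = $598. Owner owes $598 (running OOP $5,867.60).
Claim 3 ($12,574): deductible met; 40% of $12,574 = $5,029.60. Cost to owner: $5,029.60. OOP to date $10,897.20.

$5,029.60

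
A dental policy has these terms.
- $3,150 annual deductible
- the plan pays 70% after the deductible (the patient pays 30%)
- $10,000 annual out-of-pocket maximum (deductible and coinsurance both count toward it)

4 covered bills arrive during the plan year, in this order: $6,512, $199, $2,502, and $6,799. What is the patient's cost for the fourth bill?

$2,039.70

Claim 1 ($6,512): $3,150 finishes the deductible; $3,362 goes to coinsurance; 30% of $3,362 = $1,008.60. Patient pays $4,158.60; OOP now $4,158.60.
Claim 2 ($199): deductible already satisfied, so patient's share is 30% × $199 = $59.70. Patient pays $59.70; OOP now $4,218.30.
Claim 3 ($2,502): deductible met; 30% of $2,502 = $750.60. Patient pays $750.60; OOP now $4,968.90.
Claim 4 ($6,799): deductible met; 30% of $6,799 = $2,039.70. Patient pays $2,039.70; OOP now $7,008.60.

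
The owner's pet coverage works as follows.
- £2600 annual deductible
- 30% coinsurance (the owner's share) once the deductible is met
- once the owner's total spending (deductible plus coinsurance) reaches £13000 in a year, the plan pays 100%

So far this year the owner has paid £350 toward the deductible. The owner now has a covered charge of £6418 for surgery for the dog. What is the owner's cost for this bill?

£3500.40

£350 of the £2600 deductible is already met, leaving £2250.
The remaining £4168 (= £6418 − £2250) moves to coinsurance.
Owner's 30% share of £4168 is £1250.40.
So the owner owes £2250 + £1250.40 = £3500.40 before any cap.
Total out-of-pocket so far would be £350 + £3500.40 = £3850.40, below the £13000 cap — no reduction.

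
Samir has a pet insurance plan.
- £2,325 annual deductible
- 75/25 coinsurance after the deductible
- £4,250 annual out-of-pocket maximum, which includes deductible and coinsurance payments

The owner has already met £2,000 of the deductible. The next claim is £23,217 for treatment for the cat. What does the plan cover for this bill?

£20,967

Deductible still to meet: £2,325 − £2,000 = £325.
The remaining £22,892 (= £23,217 − £325) moves to coinsurance.
Coinsurance: £22,892 × 25% = £5,723.
Owner responsibility before any cap: £325 + £5,723 = £6,048.
Adding £6,048 to the £2,000 already spent would give £8,048, which exceeds the £4,250 cap; the owner pays just £4,250 − £2,000 = £2,250.
Insurer pays the balance: £23,217 − £2,250 = £20,967.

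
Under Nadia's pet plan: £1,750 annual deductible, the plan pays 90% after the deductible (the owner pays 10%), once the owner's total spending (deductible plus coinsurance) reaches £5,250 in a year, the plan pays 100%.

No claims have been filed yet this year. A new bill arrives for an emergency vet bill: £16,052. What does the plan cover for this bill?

£12,871.80

Deductible not yet touched, so the first £1,750 of the bill goes to the deductible.
That leaves £16,052 − £1,750 = £14,302 for coinsurance.
Owner's 10% share of £14,302 is £1,430.20.
Owner responsibility before any cap: £1,750 + £1,430.20 = £3,180.20.
Cumulative spending £0 + £3,180.20 = £3,180.20 stays under the £5,250 maximum.
The insurer covers the remainder: £16,052 − £3,180.20 = £12,871.80.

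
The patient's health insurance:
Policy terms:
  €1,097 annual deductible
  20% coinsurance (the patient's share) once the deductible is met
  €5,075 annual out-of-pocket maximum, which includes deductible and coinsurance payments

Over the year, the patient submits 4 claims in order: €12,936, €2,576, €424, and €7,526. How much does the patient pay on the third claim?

#1 (€12,936): deductible takes €1,097, €11,839 remains; patient's 20% is €2,367.80. Cost to patient: €3,464.80. OOP to date €3,464.80.
#2 (€2,576): deductible already satisfied, so patient's share is 20% × €2,576 = €515.20. Patient pays €515.20; OOP now €3,980.
#3 (€424): 20% coinsurance on €424 = €84.80. Patient owes €84.80 (running OOP €4,064.80).

€84.80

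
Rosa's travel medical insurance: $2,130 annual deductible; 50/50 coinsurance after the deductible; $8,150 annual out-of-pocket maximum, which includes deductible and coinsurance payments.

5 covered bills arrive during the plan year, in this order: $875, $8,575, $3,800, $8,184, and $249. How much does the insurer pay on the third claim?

$1,900

Claim 1 — $875: entire amount goes to the deductible. Cost to traveler: $875. OOP to date $875. Insurer: $875 − $875 = $0.
Claim 2 — $8,575: deductible takes $1,255, $7,320 remains; traveler's 50% is $3,660. Traveler pays $4,915; OOP now $5,790. Plan pays $8,575 − $4,915 = $3,660.
Claim 3 — $3,800: deductible met; 50% of $3,800 = $1,900. Traveler owes $1,900 (running OOP $7,690). Plan pays $3,800 − $1,900 = $1,900.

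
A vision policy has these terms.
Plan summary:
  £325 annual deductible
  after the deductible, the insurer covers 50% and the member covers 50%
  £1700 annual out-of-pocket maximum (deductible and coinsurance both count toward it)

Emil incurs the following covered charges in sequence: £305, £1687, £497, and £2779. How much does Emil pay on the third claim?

Claim 1 (£305): entire amount goes to the deductible. Cost to member: £305. OOP to date £305.
Claim 2 (£1687): deductible takes £20, £1667 remains; 50% of £1667 = £833.50. Member pays £853.50; OOP now £1158.50.
Claim 3 (£497): 50% coinsurance on £497 = £248.50. Member pays £248.50; OOP now £1407.

£248.50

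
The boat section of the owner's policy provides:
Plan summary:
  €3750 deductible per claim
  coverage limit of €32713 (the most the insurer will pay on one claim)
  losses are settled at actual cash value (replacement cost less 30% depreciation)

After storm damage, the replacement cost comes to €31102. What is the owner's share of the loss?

At 30% depreciation, ACV = €31102 − €9330.60 = €21771.40.
Subtract the deductible: €21771.40 − €3750 = €18021.40.
That's under the €32713 cap, so the insurer reimburses the full €18021.40.
Out of pocket: €31102 − €18021.40 = €13080.60.

€13080.60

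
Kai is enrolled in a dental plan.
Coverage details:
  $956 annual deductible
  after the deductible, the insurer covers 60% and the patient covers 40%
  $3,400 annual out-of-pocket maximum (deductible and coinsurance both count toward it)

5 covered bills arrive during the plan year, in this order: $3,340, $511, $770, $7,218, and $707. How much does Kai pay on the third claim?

$308

Bill 1, $3,340: $956 to deductible, leaving $2,384; coinsurance $2,384 × 40% = $953.60. Patient owes $1,909.60 (running OOP $1,909.60).
Bill 2, $511: 40% coinsurance on $511 = $204.40. Cost to patient: $204.40. OOP to date $2,114.
Bill 3, $770: 40% coinsurance on $770 = $308. Cost to patient: $308. OOP to date $2,422.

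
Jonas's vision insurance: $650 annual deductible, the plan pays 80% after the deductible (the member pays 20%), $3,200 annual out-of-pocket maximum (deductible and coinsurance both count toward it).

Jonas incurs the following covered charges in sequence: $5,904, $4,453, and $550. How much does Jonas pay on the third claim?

Claim 1 — $5,904: $650 to deductible, leaving $5,254; coinsurance $5,254 × 20% = $1,050.80. Member owes $1,700.80 (running OOP $1,700.80).
Claim 2 — $4,453: deductible met; 20% of $4,453 = $890.60. Member owes $890.60 (running OOP $2,591.40).
Claim 3 — $550: deductible met; 20% of $550 = $110. Cost to member: $110. OOP to date $2,701.40.

$110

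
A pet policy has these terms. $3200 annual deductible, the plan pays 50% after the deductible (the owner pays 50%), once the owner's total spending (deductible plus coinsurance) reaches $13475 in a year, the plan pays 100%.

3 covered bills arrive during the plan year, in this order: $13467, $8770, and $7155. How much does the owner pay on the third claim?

Bill 1, $13467: $3200 to deductible, leaving $10267; 50% of $10267 = $5133.50. Owner pays $8333.50; OOP now $8333.50.
Bill 2, $8770: deductible already satisfied, so owner's share is 50% × $8770 = $4385. Owner pays $4385; OOP now $12718.50.
Bill 3, $7155: deductible already satisfied, so owner's share is 50% × $7155 = $3577.50. OOP would hit $16296 > $13475, so the cap limits the owner to $13475 − $12718.50 = $756.50.

$756.50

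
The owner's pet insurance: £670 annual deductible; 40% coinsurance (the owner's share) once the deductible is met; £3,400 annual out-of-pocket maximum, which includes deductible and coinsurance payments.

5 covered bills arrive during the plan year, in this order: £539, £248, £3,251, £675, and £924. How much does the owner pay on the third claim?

£1,300.40

Bill 1, £539: all of it applies to the deductible. Owner owes £539 (running OOP £539).
Bill 2, £248: £131 to deductible, leaving £117; coinsurance £117 × 40% = £46.80. Owner owes £177.80 (running OOP £716.80).
Bill 3, £3,251: 40% coinsurance on £3,251 = £1,300.40. Owner owes £1,300.40 (running OOP £2,017.20).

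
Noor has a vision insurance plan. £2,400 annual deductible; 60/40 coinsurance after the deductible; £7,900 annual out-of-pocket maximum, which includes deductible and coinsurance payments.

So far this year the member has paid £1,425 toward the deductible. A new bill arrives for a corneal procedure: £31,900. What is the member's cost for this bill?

£6,475

Deductible still to meet: £2,400 − £1,425 = £975.
The remaining £30,925 (= £31,900 − £975) moves to coinsurance.
Coinsurance: £30,925 × 40% = £12,370.
That puts the member's cost at £975 + £12,370 = £13,345 before any cap.
Year-to-date out-of-pocket would reach £1,425 + £13,345 = £14,770, above the £7,900 maximum, so the member pays only £7,900 − £1,425 = £6,475.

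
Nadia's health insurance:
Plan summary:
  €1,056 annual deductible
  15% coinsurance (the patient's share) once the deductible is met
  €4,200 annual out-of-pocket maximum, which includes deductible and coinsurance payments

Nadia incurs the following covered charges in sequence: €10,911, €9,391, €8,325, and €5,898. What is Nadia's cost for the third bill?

Claim 1 — €10,911: deductible takes €1,056, €9,855 remains; 15% of €9,855 = €1,478.25. Cost to patient: €2,534.25. OOP to date €2,534.25.
Claim 2 — €9,391: deductible already satisfied, so patient's share is 15% × €9,391 = €1,408.65. Patient pays €1,408.65; OOP now €3,942.90.
Claim 3 — €8,325: deductible met; 15% of €8,325 = €1,248.75. That would push OOP to €5,191.65, over the €4,200 cap, so patient pays €4,200 − €3,942.90 = €257.10.

€257.10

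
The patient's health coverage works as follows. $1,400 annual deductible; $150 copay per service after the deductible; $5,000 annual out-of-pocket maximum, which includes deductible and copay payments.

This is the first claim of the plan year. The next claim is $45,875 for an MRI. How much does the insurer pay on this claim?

The full $1,400 deductible is still open; $1,400 of this bill applies to it.
That leaves $45,875 − $1,400 = $44,475 for the copay.
Copay on this service: $150.
Patient responsibility before any cap: $1,400 + $150 = $1,550.
Year-to-date out-of-pocket becomes $0 + $1,550 = $1,550, still under the $5,000 maximum, so no cap applies.
Insurer pays the balance: $45,875 − $1,550 = $44,325.

$44,325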